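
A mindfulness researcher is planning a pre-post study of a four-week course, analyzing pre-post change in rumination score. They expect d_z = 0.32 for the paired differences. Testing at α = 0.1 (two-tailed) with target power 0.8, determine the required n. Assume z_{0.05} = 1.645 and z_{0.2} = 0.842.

n = 61 pairs

For a paired (one-sample on differences) test: n = ((z_{α/2} + z_β) / d)².
z_{α/2} + z_β = 1.645 + 0.842 = 2.487.
n = (2.487 / 0.32)² = 7.772² = 60.40.
Round up.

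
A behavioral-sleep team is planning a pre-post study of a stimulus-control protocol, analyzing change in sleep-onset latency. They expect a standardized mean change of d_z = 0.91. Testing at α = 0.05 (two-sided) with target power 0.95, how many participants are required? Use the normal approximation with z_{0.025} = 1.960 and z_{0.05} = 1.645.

n = 16 pairs

For a paired (one-sample on differences) test: n = ((z_{α/2} + z_β) / d)².
z_{α/2} + z_β = 1.960 + 1.645 = 3.605.
n = (3.605 / 0.91)² = 3.962² = 15.69.
Round up.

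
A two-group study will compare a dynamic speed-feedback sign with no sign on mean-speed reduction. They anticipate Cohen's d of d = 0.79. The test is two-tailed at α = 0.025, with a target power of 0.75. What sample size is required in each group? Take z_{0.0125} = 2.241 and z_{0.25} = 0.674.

For two independent groups with equal n: n = 2·((z_{α/2} + z_β) / d)².
z_{α/2} + z_β = 2.241 + 0.674 = 2.915.
n = 2 × (2.915 / 0.79)² = 2 × 3.690² = 2 × 13.62 = 27.2.
Round up to the next whole participant.

n = 28 per group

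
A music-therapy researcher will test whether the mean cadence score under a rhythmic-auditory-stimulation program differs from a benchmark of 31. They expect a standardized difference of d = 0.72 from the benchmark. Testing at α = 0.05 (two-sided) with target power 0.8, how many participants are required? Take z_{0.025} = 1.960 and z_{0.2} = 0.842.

n = 16

For a one-sample test: n = ((z_{α/2} + z_β) / d)².
z_{α/2} + z_β = 1.960 + 0.842 = 2.802.
n = (2.802 / 0.72)² = 3.892² = 15.15.
Round up.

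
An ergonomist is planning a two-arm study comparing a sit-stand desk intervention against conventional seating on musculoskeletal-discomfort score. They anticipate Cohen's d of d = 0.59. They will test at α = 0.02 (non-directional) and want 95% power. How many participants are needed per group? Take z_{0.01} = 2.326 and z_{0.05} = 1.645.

For two independent groups with equal n: n = 2·((z_{α/2} + z_β) / d)².
z_{α/2} + z_β = 2.326 + 1.645 = 3.971.
n = 2 × (3.971 / 0.59)² = 2 × 6.731² = 2 × 45.30 = 90.6.
Round up to the next whole participant.

n = 91 per group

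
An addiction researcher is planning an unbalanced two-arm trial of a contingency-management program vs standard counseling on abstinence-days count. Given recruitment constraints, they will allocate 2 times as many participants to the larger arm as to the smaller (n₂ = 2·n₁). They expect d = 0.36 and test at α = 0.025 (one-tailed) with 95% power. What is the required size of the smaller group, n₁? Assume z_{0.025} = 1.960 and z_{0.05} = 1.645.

n₁ = 151

With allocation ratio k = n₂/n₁ = 2, Var(x̄₁−x̄₂) = σ²(1/n₁ + 1/(k·n₁)) = σ²·(k+1)/(k·n₁).
So n₁ = (1 + 1/k)·((z_{α} + z_β)/d)² = 1.500 × (3.605/0.36)².
n₁ = 1.500 × 100.28 = 150.4.
Round up: n₁ = 151, giving n₂ = 2 × 151 = 302.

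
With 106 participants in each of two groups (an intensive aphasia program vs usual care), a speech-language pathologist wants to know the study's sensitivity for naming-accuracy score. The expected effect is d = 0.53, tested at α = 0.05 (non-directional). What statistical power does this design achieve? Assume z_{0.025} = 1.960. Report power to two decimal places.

power ≈ 0.97

For two equal groups, power = Φ(d·√(n/2) − z_{α/2}).
d·√(n/2) = 0.53 × √(106/2) = 0.53 × 7.280 = 3.858.
z_β = 3.858 − 1.960 = 1.898.
Power = Φ(1.898) = 0.971.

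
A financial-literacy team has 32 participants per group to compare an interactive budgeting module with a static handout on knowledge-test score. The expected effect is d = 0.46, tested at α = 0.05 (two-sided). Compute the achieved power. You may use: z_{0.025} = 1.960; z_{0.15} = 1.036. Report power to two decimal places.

For two equal groups, power = Φ(d·√(n/2) − z_{α/2}).
d·√(n/2) = 0.46 × √(32/2) = 0.46 × 4.000 = 1.840.
z_β = 1.840 − 1.960 = -0.120.
Power = Φ(-0.120) = 0.452.

power ≈ 0.45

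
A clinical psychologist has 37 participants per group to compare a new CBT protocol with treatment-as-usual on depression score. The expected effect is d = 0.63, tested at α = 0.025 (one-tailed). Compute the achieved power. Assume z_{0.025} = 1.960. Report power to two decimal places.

power ≈ 0.77

For two equal groups, power = Φ(d·√(n/2) − z_{α}).
d·√(n/2) = 0.63 × √(37/2) = 0.63 × 4.301 = 2.710.
z_β = 2.710 − 1.960 = 0.750.
Power = Φ(0.750) = 0.773.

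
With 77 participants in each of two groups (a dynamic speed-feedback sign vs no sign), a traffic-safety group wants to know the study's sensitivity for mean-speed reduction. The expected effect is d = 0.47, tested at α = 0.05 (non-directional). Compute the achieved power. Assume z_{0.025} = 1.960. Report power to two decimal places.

power ≈ 0.83

For two equal groups, power = Φ(d·√(n/2) − z_{α/2}).
d·√(n/2) = 0.47 × √(77/2) = 0.47 × 6.205 = 2.916.
z_β = 2.916 − 1.960 = 0.956.
Power = Φ(0.956) = 0.831.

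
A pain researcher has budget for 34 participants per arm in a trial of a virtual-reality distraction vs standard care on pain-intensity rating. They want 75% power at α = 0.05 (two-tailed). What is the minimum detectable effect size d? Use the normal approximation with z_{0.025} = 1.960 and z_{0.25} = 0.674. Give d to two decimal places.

For two independent groups of n = 34 each: d_min = (z_{α/2} + z_β)·√(2/n).
z-sum = 1.960 + 0.674 = 2.634.
d_min = 2.634 × √(2/34) = 2.634 × 0.2425 = 0.639.

d_min ≈ 0.64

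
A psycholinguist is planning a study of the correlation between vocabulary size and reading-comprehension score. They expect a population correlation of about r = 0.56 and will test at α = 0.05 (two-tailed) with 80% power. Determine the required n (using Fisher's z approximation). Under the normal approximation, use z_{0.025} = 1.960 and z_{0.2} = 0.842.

Fisher's z: C = ½·ln((1+r)/(1−r)) = ½·ln(3.5455) = 0.6328.
n = ((z_{α/2} + z_β)/C)² + 3.
(1.960 + 0.842) / 0.6328 = 2.802 / 0.6328 = 4.428.
n = 4.428² + 3 = 19.61 + 3 = 22.6.
Round up.

n = 23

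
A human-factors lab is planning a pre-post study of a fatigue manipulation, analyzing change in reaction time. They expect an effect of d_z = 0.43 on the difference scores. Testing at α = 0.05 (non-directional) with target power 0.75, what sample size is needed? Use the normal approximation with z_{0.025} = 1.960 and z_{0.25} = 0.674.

n = 38 pairs

For a paired (one-sample on differences) test: n = ((z_{α/2} + z_β) / d)².
z_{α/2} + z_β = 1.960 + 0.674 = 2.634.
n = (2.634 / 0.43)² = 6.126² = 37.52.
Round up.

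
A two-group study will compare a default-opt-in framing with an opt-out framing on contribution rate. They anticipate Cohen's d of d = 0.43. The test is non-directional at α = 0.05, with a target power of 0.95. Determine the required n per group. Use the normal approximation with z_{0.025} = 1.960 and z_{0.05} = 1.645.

For two independent groups with equal n: n = 2·((z_{α/2} + z_β) / d)².
z_{α/2} + z_β = 1.960 + 1.645 = 3.605.
n = 2 × (3.605 / 0.43)² = 2 × 8.384² = 2 × 70.29 = 140.6.
Round up to the next whole participant.

n = 141 per group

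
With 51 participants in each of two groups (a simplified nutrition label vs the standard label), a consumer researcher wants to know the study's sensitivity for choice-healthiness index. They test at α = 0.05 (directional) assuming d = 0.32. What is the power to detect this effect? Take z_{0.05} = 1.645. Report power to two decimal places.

power ≈ 0.49

For two equal groups, power = Φ(d·√(n/2) − z_{α}).
d·√(n/2) = 0.32 × √(51/2) = 0.32 × 5.050 = 1.616.
z_β = 1.616 − 1.645 = -0.029.
Power = Φ(-0.029) = 0.488.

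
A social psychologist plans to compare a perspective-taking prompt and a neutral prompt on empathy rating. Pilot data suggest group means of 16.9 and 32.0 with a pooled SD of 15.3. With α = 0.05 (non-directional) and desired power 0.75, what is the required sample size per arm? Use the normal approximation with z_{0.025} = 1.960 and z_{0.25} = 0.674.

Cohen's d = |M₁ − M₂| / SD_pooled = |16.9 − 32.0| / 15.3 = 15.1 / 15.3 = 0.987.
For two independent groups with equal n: n = 2·((z_{α/2} + z_β) / d)².
z_{α/2} + z_β = 1.960 + 0.674 = 2.634.
n = 2 × (2.634 / 0.987)² = 2 × 2.669² = 2 × 7.12 = 14.2.
Round up to the next whole participant.

n = 15 per group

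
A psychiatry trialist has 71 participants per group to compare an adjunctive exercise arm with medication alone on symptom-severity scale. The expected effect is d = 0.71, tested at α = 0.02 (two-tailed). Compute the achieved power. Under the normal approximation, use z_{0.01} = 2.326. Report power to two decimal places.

For two equal groups, power = Φ(d·√(n/2) − z_{α/2}).
d·√(n/2) = 0.71 × √(71/2) = 0.71 × 5.958 = 4.230.
z_β = 4.230 − 2.326 = 1.904.
Power = Φ(1.904) = 0.972.

power ≈ 0.97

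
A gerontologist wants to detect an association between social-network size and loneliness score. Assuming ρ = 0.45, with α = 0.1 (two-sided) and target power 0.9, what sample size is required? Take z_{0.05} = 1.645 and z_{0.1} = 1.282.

n = 40

Fisher's z: C = ½·ln((1+r)/(1−r)) = ½·ln(2.6364) = 0.4847.
n = ((z_{α/2} + z_β)/C)² + 3.
(1.645 + 1.282) / 0.4847 = 2.927 / 0.4847 = 6.039.
n = 6.039² + 3 = 36.47 + 3 = 39.5.
Round up.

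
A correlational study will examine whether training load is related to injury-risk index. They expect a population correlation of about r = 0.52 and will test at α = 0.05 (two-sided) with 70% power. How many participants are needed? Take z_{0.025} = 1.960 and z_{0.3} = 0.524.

n = 22

Fisher's z: C = ½·ln((1+r)/(1−r)) = ½·ln(3.1667) = 0.5763.
n = ((z_{α/2} + z_β)/C)² + 3.
(1.960 + 0.524) / 0.5763 = 2.484 / 0.5763 = 4.310.
n = 4.310² + 3 = 18.58 + 3 = 21.6.
Round up.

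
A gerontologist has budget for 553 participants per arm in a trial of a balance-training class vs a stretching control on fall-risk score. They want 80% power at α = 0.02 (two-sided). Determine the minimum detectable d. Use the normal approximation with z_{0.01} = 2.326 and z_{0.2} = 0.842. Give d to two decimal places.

d_min ≈ 0.19

For two independent groups of n = 553 each: d_min = (z_{α/2} + z_β)·√(2/n).
z-sum = 2.326 + 0.842 = 3.168.
d_min = 3.168 × √(2/553) = 3.168 × 0.0601 = 0.191.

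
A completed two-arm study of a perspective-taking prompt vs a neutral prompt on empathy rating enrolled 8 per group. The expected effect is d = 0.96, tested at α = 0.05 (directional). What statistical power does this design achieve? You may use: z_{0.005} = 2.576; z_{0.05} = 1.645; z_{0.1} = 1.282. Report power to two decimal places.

power ≈ 0.61

For two equal groups, power = Φ(d·√(n/2) − z_{α}).
d·√(n/2) = 0.96 × √(8/2) = 0.96 × 2.000 = 1.920.
z_β = 1.920 − 1.645 = 0.275.
Power = Φ(0.275) = 0.608.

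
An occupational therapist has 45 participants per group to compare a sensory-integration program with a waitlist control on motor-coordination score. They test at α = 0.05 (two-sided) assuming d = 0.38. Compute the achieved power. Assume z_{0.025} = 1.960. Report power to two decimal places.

For two equal groups, power = Φ(d·√(n/2) − z_{α/2}).
d·√(n/2) = 0.38 × √(45/2) = 0.38 × 4.743 = 1.802.
z_β = 1.802 − 1.960 = -0.158.
Power = Φ(-0.158) = 0.437.

power ≈ 0.44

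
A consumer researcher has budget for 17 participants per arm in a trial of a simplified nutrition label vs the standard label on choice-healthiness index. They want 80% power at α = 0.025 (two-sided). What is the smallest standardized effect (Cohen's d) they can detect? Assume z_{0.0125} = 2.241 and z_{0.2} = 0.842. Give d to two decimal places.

d_min ≈ 1.06

For two independent groups of n = 17 each: d_min = (z_{α/2} + z_β)·√(2/n).
z-sum = 2.241 + 0.842 = 3.083.
d_min = 3.083 × √(2/17) = 3.083 × 0.3430 = 1.057.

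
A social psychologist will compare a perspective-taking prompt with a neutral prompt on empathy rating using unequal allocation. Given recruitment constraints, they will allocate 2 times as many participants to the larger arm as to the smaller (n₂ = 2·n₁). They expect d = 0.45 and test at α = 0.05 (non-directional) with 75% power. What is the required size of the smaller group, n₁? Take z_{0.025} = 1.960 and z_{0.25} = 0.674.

n₁ = 52

With allocation ratio k = n₂/n₁ = 2, Var(x̄₁−x̄₂) = σ²(1/n₁ + 1/(k·n₁)) = σ²·(k+1)/(k·n₁).
So n₁ = (1 + 1/k)·((z_{α/2} + z_β)/d)² = 1.500 × (2.634/0.45)².
n₁ = 1.500 × 34.26 = 51.4.
Round up: n₁ = 52, giving n₂ = 2 × 52 = 104.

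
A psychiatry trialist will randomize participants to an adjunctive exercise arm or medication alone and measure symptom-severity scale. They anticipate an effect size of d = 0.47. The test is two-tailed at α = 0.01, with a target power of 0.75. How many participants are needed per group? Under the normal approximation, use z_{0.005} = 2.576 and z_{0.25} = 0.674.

For two independent groups with equal n: n = 2·((z_{α/2} + z_β) / d)².
z_{α/2} + z_β = 2.576 + 0.674 = 3.250.
n = 2 × (3.250 / 0.47)² = 2 × 6.915² = 2 × 47.82 = 95.6.
Round up to the next whole participant.

n = 96 per group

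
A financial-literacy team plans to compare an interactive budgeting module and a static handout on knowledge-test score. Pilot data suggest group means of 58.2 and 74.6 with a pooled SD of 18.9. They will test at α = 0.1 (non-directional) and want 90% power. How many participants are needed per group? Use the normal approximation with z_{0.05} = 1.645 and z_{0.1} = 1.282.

n = 23 per group

Cohen's d = |M₁ − M₂| / SD_pooled = |58.2 − 74.6| / 18.9 = 16.4 / 18.9 = 0.868.
For two independent groups with equal n: n = 2·((z_{α/2} + z_β) / d)².
z_{α/2} + z_β = 1.645 + 1.282 = 2.927.
n = 2 × (2.927 / 0.868)² = 2 × 3.372² = 2 × 11.37 = 22.7.
Round up to the next whole participant.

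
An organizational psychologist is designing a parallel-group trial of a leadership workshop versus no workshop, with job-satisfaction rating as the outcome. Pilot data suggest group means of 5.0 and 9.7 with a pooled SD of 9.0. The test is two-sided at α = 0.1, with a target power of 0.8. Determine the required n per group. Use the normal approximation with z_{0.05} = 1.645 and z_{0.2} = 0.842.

Cohen's d = |M₁ − M₂| / SD_pooled = |5.0 − 9.7| / 9.0 = 4.7 / 9.0 = 0.522.
For two independent groups with equal n: n = 2·((z_{α/2} + z_β) / d)².
z_{α/2} + z_β = 1.645 + 0.842 = 2.487.
n = 2 × (2.487 / 0.522)² = 2 × 4.764² = 2 × 22.70 = 45.4.
Round up to the next whole participant.

n = 46 per group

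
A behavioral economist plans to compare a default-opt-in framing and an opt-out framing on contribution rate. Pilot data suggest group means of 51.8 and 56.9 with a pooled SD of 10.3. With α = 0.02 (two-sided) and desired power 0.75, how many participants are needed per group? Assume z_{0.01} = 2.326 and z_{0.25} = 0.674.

Cohen's d = |M₁ − M₂| / SD_pooled = |51.8 − 56.9| / 10.3 = 5.1 / 10.3 = 0.495.
For two independent groups with equal n: n = 2·((z_{α/2} + z_β) / d)².
z_{α/2} + z_β = 2.326 + 0.674 = 3.000.
n = 2 × (3.000 / 0.495)² = 2 × 6.061² = 2 × 36.73 = 73.5.
Round up to the next whole participant.

n = 74 per group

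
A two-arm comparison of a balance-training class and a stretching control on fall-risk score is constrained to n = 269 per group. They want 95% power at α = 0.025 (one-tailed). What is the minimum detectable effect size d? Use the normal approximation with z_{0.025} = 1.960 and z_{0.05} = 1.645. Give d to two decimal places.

For two independent groups of n = 269 each: d_min = (z_{α} + z_β)·√(2/n).
z-sum = 1.960 + 1.645 = 3.605.
d_min = 3.605 × √(2/269) = 3.605 × 0.0862 = 0.311.

d_min ≈ 0.31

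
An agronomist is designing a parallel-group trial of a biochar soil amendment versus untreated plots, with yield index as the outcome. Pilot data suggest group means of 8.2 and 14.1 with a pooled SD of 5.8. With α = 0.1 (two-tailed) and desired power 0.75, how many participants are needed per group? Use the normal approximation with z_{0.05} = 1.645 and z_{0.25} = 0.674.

n = 11 per group

Cohen's d = |M₁ − M₂| / SD_pooled = |8.2 − 14.1| / 5.8 = 5.9 / 5.8 = 1.017.
For two independent groups with equal n: n = 2·((z_{α/2} + z_β) / d)².
z_{α/2} + z_β = 1.645 + 0.674 = 2.319.
n = 2 × (2.319 / 1.017)² = 2 × 2.280² = 2 × 5.20 = 10.4.
Round up to the next whole participant.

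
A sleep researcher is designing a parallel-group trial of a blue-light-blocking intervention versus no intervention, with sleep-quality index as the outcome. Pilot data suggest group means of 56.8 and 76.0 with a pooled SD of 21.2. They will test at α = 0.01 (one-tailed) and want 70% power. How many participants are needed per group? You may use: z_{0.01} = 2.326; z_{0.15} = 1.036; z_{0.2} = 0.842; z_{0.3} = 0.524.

Cohen's d = |M₁ − M₂| / SD_pooled = |56.8 − 76.0| / 21.2 = 19.2 / 21.2 = 0.906.
For two independent groups with equal n: n = 2·((z_{α} + z_β) / d)².
z_{α} + z_β = 2.326 + 0.524 = 2.850.
n = 2 × (2.850 / 0.906)² = 2 × 3.146² = 2 × 9.90 = 19.8.
Round up to the next whole participant.

n = 20 per group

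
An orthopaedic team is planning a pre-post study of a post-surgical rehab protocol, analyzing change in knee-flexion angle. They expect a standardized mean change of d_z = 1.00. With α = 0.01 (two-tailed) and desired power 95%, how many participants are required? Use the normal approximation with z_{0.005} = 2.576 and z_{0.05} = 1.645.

For a paired (one-sample on differences) test: n = ((z_{α/2} + z_β) / d)².
z_{α/2} + z_β = 2.576 + 1.645 = 4.221.
n = (4.221 / 1.00)² = 4.221² = 17.82.
Round up.

n = 18 pairs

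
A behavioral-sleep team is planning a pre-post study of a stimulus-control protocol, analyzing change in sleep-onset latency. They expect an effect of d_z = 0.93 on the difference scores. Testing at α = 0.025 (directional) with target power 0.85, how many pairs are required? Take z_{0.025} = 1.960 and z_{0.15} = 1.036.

n = 11 pairs

For a paired (one-sample on differences) test: n = ((z_{α} + z_β) / d)².
z_{α} + z_β = 1.960 + 1.036 = 2.996.
n = (2.996 / 0.93)² = 3.222² = 10.38.
Round up.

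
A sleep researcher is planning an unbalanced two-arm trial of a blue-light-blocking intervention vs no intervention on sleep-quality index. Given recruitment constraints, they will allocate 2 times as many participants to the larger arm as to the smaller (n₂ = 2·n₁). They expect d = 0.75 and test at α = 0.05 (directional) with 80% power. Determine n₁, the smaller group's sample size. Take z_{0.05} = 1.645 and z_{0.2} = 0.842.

n₁ = 17

With allocation ratio k = n₂/n₁ = 2, Var(x̄₁−x̄₂) = σ²(1/n₁ + 1/(k·n₁)) = σ²·(k+1)/(k·n₁).
So n₁ = (1 + 1/k)·((z_{α} + z_β)/d)² = 1.500 × (2.487/0.75)².
n₁ = 1.500 × 11.00 = 16.5.
Round up: n₁ = 17, giving n₂ = 2 × 17 = 34.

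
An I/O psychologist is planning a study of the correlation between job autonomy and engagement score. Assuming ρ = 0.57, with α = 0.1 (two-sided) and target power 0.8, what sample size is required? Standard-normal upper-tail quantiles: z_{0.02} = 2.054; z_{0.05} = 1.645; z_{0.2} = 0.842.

Fisher's z: C = ½·ln((1+r)/(1−r)) = ½·ln(3.6512) = 0.6475.
n = ((z_{α/2} + z_β)/C)² + 3.
(1.645 + 0.842) / 0.6475 = 2.487 / 0.6475 = 3.841.
n = 3.841² + 3 = 14.75 + 3 = 17.8.
Round up.

n = 18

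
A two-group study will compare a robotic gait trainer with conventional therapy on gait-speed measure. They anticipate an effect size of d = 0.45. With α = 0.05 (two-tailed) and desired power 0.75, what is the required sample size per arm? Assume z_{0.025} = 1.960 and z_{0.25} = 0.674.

For two independent groups with equal n: n = 2·((z_{α/2} + z_β) / d)².
z_{α/2} + z_β = 1.960 + 0.674 = 2.634.
n = 2 × (2.634 / 0.45)² = 2 × 5.853² = 2 × 34.26 = 68.5.
Round up to the next whole participant.

n = 69 per group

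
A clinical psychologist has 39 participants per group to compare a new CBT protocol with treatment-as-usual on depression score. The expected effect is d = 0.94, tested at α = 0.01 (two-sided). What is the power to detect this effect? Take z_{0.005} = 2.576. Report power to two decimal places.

power ≈ 0.94

For two equal groups, power = Φ(d·√(n/2) − z_{α/2}).
d·√(n/2) = 0.94 × √(39/2) = 0.94 × 4.416 = 4.151.
z_β = 4.151 − 2.576 = 1.575.
Power = Φ(1.575) = 0.942.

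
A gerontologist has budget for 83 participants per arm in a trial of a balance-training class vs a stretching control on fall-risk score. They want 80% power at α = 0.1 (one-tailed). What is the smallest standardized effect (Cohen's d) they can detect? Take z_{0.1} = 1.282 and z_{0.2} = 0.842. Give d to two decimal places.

d_min ≈ 0.33

For two independent groups of n = 83 each: d_min = (z_{α} + z_β)·√(2/n).
z-sum = 1.282 + 0.842 = 2.124.
d_min = 2.124 × √(2/83) = 2.124 × 0.1552 = 0.330.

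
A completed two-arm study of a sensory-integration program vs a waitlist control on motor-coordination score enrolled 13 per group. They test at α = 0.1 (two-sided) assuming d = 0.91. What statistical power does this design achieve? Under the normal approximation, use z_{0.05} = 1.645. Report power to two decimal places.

For two equal groups, power = Φ(d·√(n/2) − z_{α/2}).
d·√(n/2) = 0.91 × √(13/2) = 0.91 × 2.550 = 2.320.
z_β = 2.320 − 1.645 = 0.675.
Power = Φ(0.675) = 0.750.

power ≈ 0.75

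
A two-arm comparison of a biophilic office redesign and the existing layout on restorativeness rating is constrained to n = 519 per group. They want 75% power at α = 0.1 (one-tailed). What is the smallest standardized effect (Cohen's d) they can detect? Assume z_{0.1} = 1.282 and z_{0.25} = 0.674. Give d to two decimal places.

d_min ≈ 0.12

For two independent groups of n = 519 each: d_min = (z_{α} + z_β)·√(2/n).
z-sum = 1.282 + 0.674 = 1.956.
d_min = 1.956 × √(2/519) = 1.956 × 0.0621 = 0.121.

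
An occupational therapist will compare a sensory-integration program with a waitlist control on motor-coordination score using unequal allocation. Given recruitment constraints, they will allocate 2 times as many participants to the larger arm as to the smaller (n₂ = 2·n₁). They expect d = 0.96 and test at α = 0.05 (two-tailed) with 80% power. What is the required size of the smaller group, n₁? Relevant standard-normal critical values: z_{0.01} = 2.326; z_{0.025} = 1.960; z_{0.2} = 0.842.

With allocation ratio k = n₂/n₁ = 2, Var(x̄₁−x̄₂) = σ²(1/n₁ + 1/(k·n₁)) = σ²·(k+1)/(k·n₁).
So n₁ = (1 + 1/k)·((z_{α/2} + z_β)/d)² = 1.500 × (2.802/0.96)².
n₁ = 1.500 × 8.52 = 12.8.
Round up: n₁ = 13, giving n₂ = 2 × 13 = 26.

n₁ = 13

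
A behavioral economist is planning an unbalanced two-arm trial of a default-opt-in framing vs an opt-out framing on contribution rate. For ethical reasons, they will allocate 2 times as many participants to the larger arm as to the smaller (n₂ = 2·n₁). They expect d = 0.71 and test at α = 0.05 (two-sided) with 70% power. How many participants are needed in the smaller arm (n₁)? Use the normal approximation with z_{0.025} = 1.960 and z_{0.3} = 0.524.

With allocation ratio k = n₂/n₁ = 2, Var(x̄₁−x̄₂) = σ²(1/n₁ + 1/(k·n₁)) = σ²·(k+1)/(k·n₁).
So n₁ = (1 + 1/k)·((z_{α/2} + z_β)/d)² = 1.500 × (2.484/0.71)².
n₁ = 1.500 × 12.24 = 18.4.
Round up: n₁ = 19, giving n₂ = 2 × 19 = 38.

n₁ = 19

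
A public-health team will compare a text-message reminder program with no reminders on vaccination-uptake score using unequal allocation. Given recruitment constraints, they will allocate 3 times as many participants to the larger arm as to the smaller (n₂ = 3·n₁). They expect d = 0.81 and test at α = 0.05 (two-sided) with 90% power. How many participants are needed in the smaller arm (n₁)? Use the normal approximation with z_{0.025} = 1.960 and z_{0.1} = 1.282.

With allocation ratio k = n₂/n₁ = 3, Var(x̄₁−x̄₂) = σ²(1/n₁ + 1/(k·n₁)) = σ²·(k+1)/(k·n₁).
So n₁ = (1 + 1/k)·((z_{α/2} + z_β)/d)² = 1.333 × (3.242/0.81)².
n₁ = 1.333 × 16.02 = 21.4.
Round up: n₁ = 22, giving n₂ = 3 × 22 = 66.

n₁ = 22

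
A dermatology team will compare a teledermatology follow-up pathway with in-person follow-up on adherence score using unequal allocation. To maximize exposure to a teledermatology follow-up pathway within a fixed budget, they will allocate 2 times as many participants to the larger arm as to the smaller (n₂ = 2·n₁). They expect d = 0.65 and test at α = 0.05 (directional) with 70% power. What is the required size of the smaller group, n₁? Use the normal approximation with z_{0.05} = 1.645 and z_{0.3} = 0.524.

n₁ = 17

With allocation ratio k = n₂/n₁ = 2, Var(x̄₁−x̄₂) = σ²(1/n₁ + 1/(k·n₁)) = σ²·(k+1)/(k·n₁).
So n₁ = (1 + 1/k)·((z_{α} + z_β)/d)² = 1.500 × (2.169/0.65)².
n₁ = 1.500 × 11.14 = 16.7.
Round up: n₁ = 17, giving n₂ = 2 × 17 = 34.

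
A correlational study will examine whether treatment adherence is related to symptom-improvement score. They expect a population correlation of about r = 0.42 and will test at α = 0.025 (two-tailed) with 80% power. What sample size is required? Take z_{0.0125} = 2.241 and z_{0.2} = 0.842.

n = 51

Fisher's z: C = ½·ln((1+r)/(1−r)) = ½·ln(2.4483) = 0.4477.
n = ((z_{α/2} + z_β)/C)² + 3.
(2.241 + 0.842) / 0.4477 = 3.083 / 0.4477 = 6.886.
n = 6.886² + 3 = 47.42 + 3 = 50.4.
Round up.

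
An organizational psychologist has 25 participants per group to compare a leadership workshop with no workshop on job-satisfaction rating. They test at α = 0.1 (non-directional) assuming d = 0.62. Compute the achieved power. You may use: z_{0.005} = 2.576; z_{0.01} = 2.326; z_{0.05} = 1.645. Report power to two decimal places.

For two equal groups, power = Φ(d·√(n/2) − z_{α/2}).
d·√(n/2) = 0.62 × √(25/2) = 0.62 × 3.536 = 2.192.
z_β = 2.192 − 1.645 = 0.547.
Power = Φ(0.547) = 0.708.

power ≈ 0.71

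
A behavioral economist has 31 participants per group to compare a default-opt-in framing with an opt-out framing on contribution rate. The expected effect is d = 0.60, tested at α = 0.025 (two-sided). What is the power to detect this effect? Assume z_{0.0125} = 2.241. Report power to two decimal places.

power ≈ 0.55

For two equal groups, power = Φ(d·√(n/2) − z_{α/2}).
d·√(n/2) = 0.60 × √(31/2) = 0.60 × 3.937 = 2.362.
z_β = 2.362 − 2.241 = 0.121.
Power = Φ(0.121) = 0.548.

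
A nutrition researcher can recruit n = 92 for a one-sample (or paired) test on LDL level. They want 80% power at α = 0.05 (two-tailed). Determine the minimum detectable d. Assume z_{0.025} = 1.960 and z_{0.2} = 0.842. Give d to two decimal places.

d_min ≈ 0.29

For a single sample (or paired design) of n = 92: d_min = (z_{α/2} + z_β)/√n.
z-sum = 1.960 + 0.842 = 2.802.
d_min = 2.802 / √92 = 2.802 / 9.592 = 0.292.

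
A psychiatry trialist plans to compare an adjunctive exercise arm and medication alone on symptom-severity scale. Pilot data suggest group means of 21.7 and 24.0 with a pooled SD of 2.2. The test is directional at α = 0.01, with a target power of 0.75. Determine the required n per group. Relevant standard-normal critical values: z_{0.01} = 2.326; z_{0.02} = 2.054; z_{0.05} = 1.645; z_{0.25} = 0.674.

Cohen's d = |M₁ − M₂| / SD_pooled = |21.7 − 24.0| / 2.2 = 2.3 / 2.2 = 1.045.
For two independent groups with equal n: n = 2·((z_{α} + z_β) / d)².
z_{α} + z_β = 2.326 + 0.674 = 3.000.
n = 2 × (3.000 / 1.045)² = 2 × 2.871² = 2 × 8.24 = 16.5.
Round up to the next whole participant.

n = 17 per group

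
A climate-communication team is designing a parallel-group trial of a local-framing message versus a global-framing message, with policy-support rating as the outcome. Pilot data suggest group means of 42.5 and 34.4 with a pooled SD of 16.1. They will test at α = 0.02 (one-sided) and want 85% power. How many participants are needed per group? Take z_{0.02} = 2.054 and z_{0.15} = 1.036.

n = 76 per group

Cohen's d = |M₁ − M₂| / SD_pooled = |42.5 − 34.4| / 16.1 = 8.1 / 16.1 = 0.503.
For two independent groups with equal n: n = 2·((z_{α} + z_β) / d)².
z_{α} + z_β = 2.054 + 1.036 = 3.090.
n = 2 × (3.090 / 0.503)² = 2 × 6.143² = 2 × 37.74 = 75.5.
Round up to the next whole participant.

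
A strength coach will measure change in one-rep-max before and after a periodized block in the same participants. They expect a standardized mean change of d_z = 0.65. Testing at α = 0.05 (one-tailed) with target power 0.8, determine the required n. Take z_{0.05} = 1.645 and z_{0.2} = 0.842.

For a paired (one-sample on differences) test: n = ((z_{α} + z_β) / d)².
z_{α} + z_β = 1.645 + 0.842 = 2.487.
n = (2.487 / 0.65)² = 3.826² = 14.64.
Round up.

n = 15 pairs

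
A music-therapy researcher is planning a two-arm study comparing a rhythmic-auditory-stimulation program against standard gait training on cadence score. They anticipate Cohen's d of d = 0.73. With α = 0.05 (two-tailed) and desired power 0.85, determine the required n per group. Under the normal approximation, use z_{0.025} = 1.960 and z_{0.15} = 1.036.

For two independent groups with equal n: n = 2·((z_{α/2} + z_β) / d)².
z_{α/2} + z_β = 1.960 + 1.036 = 2.996.
n = 2 × (2.996 / 0.73)² = 2 × 4.104² = 2 × 16.84 = 33.7.
Round up to the next whole participant.

n = 34 per group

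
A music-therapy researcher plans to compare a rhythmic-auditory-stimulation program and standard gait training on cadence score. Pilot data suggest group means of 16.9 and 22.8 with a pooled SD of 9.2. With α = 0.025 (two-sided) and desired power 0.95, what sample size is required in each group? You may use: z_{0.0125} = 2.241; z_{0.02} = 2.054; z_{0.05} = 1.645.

n = 74 per group

Cohen's d = |M₁ − M₂| / SD_pooled = |16.9 − 22.8| / 9.2 = 5.9 / 9.2 = 0.641.
For two independent groups with equal n: n = 2·((z_{α/2} + z_β) / d)².
z_{α/2} + z_β = 2.241 + 1.645 = 3.886.
n = 2 × (3.886 / 0.641)² = 2 × 6.062² = 2 × 36.75 = 73.5.
Round up to the next whole participant.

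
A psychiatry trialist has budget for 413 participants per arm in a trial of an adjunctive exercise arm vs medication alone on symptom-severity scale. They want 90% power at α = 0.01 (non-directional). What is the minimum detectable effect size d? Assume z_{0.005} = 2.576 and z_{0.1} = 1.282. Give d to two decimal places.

d_min ≈ 0.27

For two independent groups of n = 413 each: d_min = (z_{α/2} + z_β)·√(2/n).
z-sum = 2.576 + 1.282 = 3.858.
d_min = 3.858 × √(2/413) = 3.858 × 0.0696 = 0.268.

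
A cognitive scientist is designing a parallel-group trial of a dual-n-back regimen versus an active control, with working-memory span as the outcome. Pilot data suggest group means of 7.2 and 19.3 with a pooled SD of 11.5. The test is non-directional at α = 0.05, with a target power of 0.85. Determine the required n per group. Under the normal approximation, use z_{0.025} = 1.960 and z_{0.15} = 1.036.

n = 17 per group

Cohen's d = |M₁ − M₂| / SD_pooled = |7.2 − 19.3| / 11.5 = 12.1 / 11.5 = 1.052.
For two independent groups with equal n: n = 2·((z_{α/2} + z_β) / d)².
z_{α/2} + z_β = 1.960 + 1.036 = 2.996.
n = 2 × (2.996 / 1.052)² = 2 × 2.848² = 2 × 8.11 = 16.2.
Round up to the next whole participant.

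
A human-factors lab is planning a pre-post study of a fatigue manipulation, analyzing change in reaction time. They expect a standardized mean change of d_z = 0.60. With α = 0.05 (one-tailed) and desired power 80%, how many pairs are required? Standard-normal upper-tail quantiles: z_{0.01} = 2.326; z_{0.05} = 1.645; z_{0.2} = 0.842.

For a paired (one-sample on differences) test: n = ((z_{α} + z_β) / d)².
z_{α} + z_β = 1.645 + 0.842 = 2.487.
n = (2.487 / 0.60)² = 4.145² = 17.18.
Round up.

n = 18 pairs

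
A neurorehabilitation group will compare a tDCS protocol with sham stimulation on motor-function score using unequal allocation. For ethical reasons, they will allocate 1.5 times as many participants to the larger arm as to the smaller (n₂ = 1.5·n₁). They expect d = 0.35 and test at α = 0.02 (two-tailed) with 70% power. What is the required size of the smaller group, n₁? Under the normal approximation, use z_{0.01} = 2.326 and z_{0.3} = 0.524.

n₁ = 111

With allocation ratio k = n₂/n₁ = 1.5, Var(x̄₁−x̄₂) = σ²(1/n₁ + 1/(k·n₁)) = σ²·(k+1)/(k·n₁).
So n₁ = (1 + 1/k)·((z_{α/2} + z_β)/d)² = 1.667 × (2.850/0.35)².
n₁ = 1.667 × 66.31 = 110.5.
Round up: n₁ = 111, giving n₂ = ⌈1.5 × 111⌉ = ⌈166.5⌉ = 167.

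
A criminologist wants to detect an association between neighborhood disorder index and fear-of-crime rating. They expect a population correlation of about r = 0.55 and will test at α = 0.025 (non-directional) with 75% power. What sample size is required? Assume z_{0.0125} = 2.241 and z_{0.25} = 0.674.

Fisher's z: C = ½·ln((1+r)/(1−r)) = ½·ln(3.4444) = 0.6184.
n = ((z_{α/2} + z_β)/C)² + 3.
(2.241 + 0.674) / 0.6184 = 2.915 / 0.6184 = 4.714.
n = 4.714² + 3 = 22.22 + 3 = 25.2.
Round up.

n = 26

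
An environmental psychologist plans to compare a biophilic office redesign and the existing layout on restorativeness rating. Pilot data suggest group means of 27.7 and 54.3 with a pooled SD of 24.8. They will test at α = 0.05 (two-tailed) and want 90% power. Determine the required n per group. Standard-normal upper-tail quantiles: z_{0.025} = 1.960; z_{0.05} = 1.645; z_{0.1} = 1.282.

Cohen's d = |M₁ − M₂| / SD_pooled = |27.7 − 54.3| / 24.8 = 26.6 / 24.8 = 1.073.
For two independent groups with equal n: n = 2·((z_{α/2} + z_β) / d)².
z_{α/2} + z_β = 1.960 + 1.282 = 3.242.
n = 2 × (3.242 / 1.073)² = 2 × 3.021² = 2 × 9.13 = 18.3.
Round up to the next whole participant.

n = 19 per group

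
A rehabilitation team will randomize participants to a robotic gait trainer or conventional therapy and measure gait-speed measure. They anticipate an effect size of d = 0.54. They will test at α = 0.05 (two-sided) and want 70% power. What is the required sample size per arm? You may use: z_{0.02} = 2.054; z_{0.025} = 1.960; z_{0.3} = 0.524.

n = 43 per group

For two independent groups with equal n: n = 2·((z_{α/2} + z_β) / d)².
z_{α/2} + z_β = 1.960 + 0.524 = 2.484.
n = 2 × (2.484 / 0.54)² = 2 × 4.600² = 2 × 21.16 = 42.3.
Round up to the next whole participant.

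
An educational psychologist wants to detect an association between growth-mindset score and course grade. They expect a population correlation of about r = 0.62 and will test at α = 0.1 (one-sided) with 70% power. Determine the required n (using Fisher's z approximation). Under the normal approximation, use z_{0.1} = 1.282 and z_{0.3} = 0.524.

Fisher's z: C = ½·ln((1+r)/(1−r)) = ½·ln(4.2632) = 0.7250.
n = ((z_{α} + z_β)/C)² + 3.
(1.282 + 0.524) / 0.7250 = 1.806 / 0.7250 = 2.491.
n = 2.491² + 3 = 6.21 + 3 = 9.2.
Round up.

n = 10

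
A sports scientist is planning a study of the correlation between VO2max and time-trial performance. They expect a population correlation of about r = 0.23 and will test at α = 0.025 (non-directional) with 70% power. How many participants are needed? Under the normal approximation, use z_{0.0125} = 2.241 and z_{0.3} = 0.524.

n = 143

Fisher's z: C = ½·ln((1+r)/(1−r)) = ½·ln(1.5974) = 0.2342.
n = ((z_{α/2} + z_β)/C)² + 3.
(2.241 + 0.524) / 0.2342 = 2.765 / 0.2342 = 11.806.
n = 11.806² + 3 = 139.39 + 3 = 142.4.
Round up.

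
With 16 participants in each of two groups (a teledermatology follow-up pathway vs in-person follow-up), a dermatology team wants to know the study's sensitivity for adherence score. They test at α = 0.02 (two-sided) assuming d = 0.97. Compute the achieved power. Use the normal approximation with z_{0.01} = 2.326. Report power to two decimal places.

power ≈ 0.66

For two equal groups, power = Φ(d·√(n/2) − z_{α/2}).
d·√(n/2) = 0.97 × √(16/2) = 0.97 × 2.828 = 2.744.
z_β = 2.744 − 2.326 = 0.418.
Power = Φ(0.418) = 0.662.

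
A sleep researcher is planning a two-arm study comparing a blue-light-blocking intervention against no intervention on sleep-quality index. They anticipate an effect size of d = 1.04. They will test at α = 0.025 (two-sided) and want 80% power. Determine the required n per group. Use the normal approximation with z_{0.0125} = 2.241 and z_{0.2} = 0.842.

For two independent groups with equal n: n = 2·((z_{α/2} + z_β) / d)².
z_{α/2} + z_β = 2.241 + 0.842 = 3.083.
n = 2 × (3.083 / 1.04)² = 2 × 2.964² = 2 × 8.79 = 17.6.
Round up to the next whole participant.

n = 18 per group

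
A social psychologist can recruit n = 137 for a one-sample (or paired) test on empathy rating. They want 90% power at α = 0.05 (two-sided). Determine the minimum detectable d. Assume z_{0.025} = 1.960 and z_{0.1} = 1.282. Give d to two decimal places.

d_min ≈ 0.28

For a single sample (or paired design) of n = 137: d_min = (z_{α/2} + z_β)/√n.
z-sum = 1.960 + 1.282 = 3.242.
d_min = 3.242 / √137 = 3.242 / 11.705 = 0.277.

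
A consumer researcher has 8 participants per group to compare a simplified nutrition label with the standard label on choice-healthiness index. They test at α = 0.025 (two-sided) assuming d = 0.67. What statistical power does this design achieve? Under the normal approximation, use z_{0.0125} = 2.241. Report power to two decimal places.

power ≈ 0.18

For two equal groups, power = Φ(d·√(n/2) − z_{α/2}).
d·√(n/2) = 0.67 × √(8/2) = 0.67 × 2.000 = 1.340.
z_β = 1.340 − 2.241 = -0.901.
Power = Φ(-0.901) = 0.184.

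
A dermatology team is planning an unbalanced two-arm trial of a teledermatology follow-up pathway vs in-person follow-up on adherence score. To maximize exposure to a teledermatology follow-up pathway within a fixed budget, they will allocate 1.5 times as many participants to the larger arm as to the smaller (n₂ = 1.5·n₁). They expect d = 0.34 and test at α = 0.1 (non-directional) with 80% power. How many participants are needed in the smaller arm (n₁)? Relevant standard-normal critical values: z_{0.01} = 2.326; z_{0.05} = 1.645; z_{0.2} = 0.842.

With allocation ratio k = n₂/n₁ = 1.5, Var(x̄₁−x̄₂) = σ²(1/n₁ + 1/(k·n₁)) = σ²·(k+1)/(k·n₁).
So n₁ = (1 + 1/k)·((z_{α/2} + z_β)/d)² = 1.667 × (2.487/0.34)².
n₁ = 1.667 × 53.50 = 89.2.
Round up: n₁ = 90, giving n₂ = 1.5 × 90 = 135.

n₁ = 90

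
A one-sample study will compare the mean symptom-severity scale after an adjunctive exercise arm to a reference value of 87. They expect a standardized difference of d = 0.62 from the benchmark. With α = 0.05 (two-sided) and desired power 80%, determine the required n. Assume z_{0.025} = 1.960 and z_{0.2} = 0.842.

For a one-sample test: n = ((z_{α/2} + z_β) / d)².
z_{α/2} + z_β = 1.960 + 0.842 = 2.802.
n = (2.802 / 0.62)² = 4.519² = 20.42.
Round up.

n = 21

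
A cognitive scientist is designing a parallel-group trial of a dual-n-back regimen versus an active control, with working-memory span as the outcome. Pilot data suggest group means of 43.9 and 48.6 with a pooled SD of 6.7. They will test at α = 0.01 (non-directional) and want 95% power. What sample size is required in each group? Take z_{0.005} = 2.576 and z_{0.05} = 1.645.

Cohen's d = |M₁ − M₂| / SD_pooled = |43.9 − 48.6| / 6.7 = 4.7 / 6.7 = 0.701.
For two independent groups with equal n: n = 2·((z_{α/2} + z_β) / d)².
z_{α/2} + z_β = 2.576 + 1.645 = 4.221.
n = 2 × (4.221 / 0.701)² = 2 × 6.021² = 2 × 36.26 = 72.5.
Round up to the next whole participant.

n = 73 per group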